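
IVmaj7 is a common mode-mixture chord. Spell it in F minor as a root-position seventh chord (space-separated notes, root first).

IVmaj7 is built on scale degree 4, which is Bb in both F minor and its parallel. Building the major-seventh chord from the parallel major on Bb: Bb–D–F–A.

Bb D F A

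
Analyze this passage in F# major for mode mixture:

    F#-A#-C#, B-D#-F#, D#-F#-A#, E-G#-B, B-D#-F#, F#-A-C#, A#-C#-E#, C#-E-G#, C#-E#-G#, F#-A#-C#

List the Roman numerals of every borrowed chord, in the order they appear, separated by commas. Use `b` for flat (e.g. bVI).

In F# major the diatonic chords are F#, G#m, A#m, B, C#, D#m, E#dim. Of the given chords, F#–A#–C# = F#, B–D#–F# = B, D#–F#–A# = D#m, A#–C#–E# = A#m and C#–E#–G# = C# are diatonic. E–G#–B is not: scale degree 7 in F# major carries E#dim (vii°). In F# minor the chord on that degree is E, so here it functions as bVII, borrowed from the parallel minor. F#–A–C# doesn't fit — on degree 1 F# major would have F# (I). F#m is the degree-1 chord of F# minor, so it is the borrowed i. C#–E–G# doesn't fit — on degree 5 F# major would have C# (V). C#m is the degree-5 chord of F# minor, so it is the borrowed v.

bVII, i, v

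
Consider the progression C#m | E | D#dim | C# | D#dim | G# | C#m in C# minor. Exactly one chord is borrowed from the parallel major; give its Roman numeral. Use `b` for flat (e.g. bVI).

I

The diatonic triads in C# minor (with V from harmonic minor) are C#m, D#dim, E, F#m, G#, A, B. Of the given chords, C#m, E, D#dim and G# are diatonic. But C# (C#–E#–G#) is foreign: the diatonic i on degree 1 is C#m, whereas C# comes from C# major. It is labeled I.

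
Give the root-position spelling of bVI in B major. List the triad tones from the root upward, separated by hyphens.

G-B-D

The root of bVI is the lowered 6th degree: G# becomes G. Building the major chord from the parallel minor on G: G–B–D.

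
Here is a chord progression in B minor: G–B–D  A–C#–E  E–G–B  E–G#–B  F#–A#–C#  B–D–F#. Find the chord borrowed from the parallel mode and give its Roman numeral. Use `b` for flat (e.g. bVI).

B minor has the diatonic set Bm, C#dim, D, Em, F#, G, A (with V from harmonic minor). G–B–D = G, A–C#–E = A, E–G–B = Em, F#–A#–C# = F# and B–D–F# = Bm all belong to that set. E–G#–B doesn't fit — on degree 4 B minor would have Em (iv). E is the degree-4 chord of B major, so it is the borrowed IV.

IV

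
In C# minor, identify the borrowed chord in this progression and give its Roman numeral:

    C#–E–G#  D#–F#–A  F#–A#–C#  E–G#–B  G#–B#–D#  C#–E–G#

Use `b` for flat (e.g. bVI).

C# minor has the diatonic set C#m, D#dim, E, F#m, G#, A, B (with V from harmonic minor). Of the given chords, C#–E–G# = C#m, D#–F#–A = D#dim, E–G#–B = E and G#–B#–D# = G# are diatonic. F#–A#–C# is not: scale degree 4 in C# minor carries F#m (iv). In C# major the chord on that degree is F#, so here it functions as IV, borrowed from the parallel major.

IV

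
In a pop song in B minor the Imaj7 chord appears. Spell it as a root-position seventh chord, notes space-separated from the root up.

The root, B, is scale degree 1 — the same note in B minor and B major; only the chord quality changes. Building the major-seventh chord from the parallel major on B: B–D#–F#–A#.

B D# F# A#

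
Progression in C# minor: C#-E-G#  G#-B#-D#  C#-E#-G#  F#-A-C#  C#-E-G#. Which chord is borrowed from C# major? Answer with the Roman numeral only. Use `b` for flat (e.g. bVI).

I

C# minor has the diatonic set C#m, D#dim, E, F#m, G#, A, B (with V from harmonic minor). C#–E–G# = C#m, G#–B#–D# = G# and F#–A–C# = F#m are all diatonic. C#–E#–G# is not: scale degree 1 in C# minor carries C#m (i). In C# major the chord on that degree is C#, so here it functions as I, borrowed from the parallel major.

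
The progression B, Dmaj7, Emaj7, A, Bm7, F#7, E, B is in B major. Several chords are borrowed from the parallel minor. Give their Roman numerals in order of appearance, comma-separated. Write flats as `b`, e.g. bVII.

B major has the diatonic set B, C#m, D#m, E, F#, G#m, A#dim. Of the given chords, B, Emaj7, F#7 and E are diatonic. But Dmaj7 (D–F#–A–C#) is foreign: the diatonic iii on degree 3 is D#m, whereas Dmaj7 comes from B minor. It is labeled bIIImaj7. A (A–C#–E) is not: scale degree 7 in B major carries A#dim (vii°). In B minor the chord on that degree is A, so here it functions as bVII, borrowed from the parallel minor. Bm7 (B–D–F#–A) is not: scale degree 1 in B major carries B (I). In B minor the chord on that degree is Bm7, so here it functions as i7, borrowed from the parallel minor.

bIIImaj7, bVII, i7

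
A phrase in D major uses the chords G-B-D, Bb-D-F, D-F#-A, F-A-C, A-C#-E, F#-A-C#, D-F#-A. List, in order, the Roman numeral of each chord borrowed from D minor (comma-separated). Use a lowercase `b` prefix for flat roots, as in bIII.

bVI, bIII

In D major the diatonic chords are D, Em, F#m, G, A, Bm, C#dim. G–B–D = G, D–F#–A = D, A–C#–E = A and F#–A–C# = F#m all belong to that set. But Bb–D–F is foreign: the diatonic vi on degree 6 is Bm, whereas Bb comes from D minor. It is labeled bVI. F–A–C doesn't fit — on degree 3 D major would have F#m (iii). F is the degree-3 chord of D minor, so it is the borrowed bIII.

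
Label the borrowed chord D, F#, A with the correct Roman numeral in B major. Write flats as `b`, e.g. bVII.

bIII

In B major scale degree 3 is D#; D is its lowered form, from B minor. The diatonic chord on degree 3 would be D#m (iii), but D–F#–A is the major chord from B minor. As a borrowed chord it is labeled bIII.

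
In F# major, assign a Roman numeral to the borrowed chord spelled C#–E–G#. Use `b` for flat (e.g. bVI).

v

C# is scale degree 5 in F# major. C#–E–G# is a minor chord — the form found in F# minor, not the diatonic V (C#). Borrowed into F# major it is written v.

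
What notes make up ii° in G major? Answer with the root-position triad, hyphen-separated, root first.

The root, A, is scale degree 2 — the same note in G major and G minor; only the chord quality changes. Stacking thirds in G minor on A gives A–C–Eb.

A-C-Eb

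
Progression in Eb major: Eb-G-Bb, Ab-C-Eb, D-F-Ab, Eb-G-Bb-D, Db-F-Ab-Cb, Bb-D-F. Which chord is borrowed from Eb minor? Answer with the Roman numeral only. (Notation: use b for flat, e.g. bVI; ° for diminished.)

The diatonic triads in Eb major are Eb, Fm, Gm, Ab, Bb, Cm, Ddim. Eb–G–Bb = Eb, Ab–C–Eb = Ab, D–F–Ab = Ddim, Eb–G–Bb–D = Ebmaj7 and Bb–D–F = Bb are all diatonic. But Db–F–Ab–Cb is foreign: the diatonic vii° on degree 7 is Ddim, whereas Db7 comes from Eb minor. It is labeled bVII7.

bVII7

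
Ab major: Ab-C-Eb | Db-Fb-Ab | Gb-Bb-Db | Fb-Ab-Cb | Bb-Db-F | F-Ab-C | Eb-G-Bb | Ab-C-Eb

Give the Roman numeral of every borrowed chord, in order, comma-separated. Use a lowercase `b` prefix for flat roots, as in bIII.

In Ab major the diatonic chords are Ab, Bbm, Cm, Db, Eb, Fm, Gdim. Ab–C–Eb = Ab, Bb–Db–F = Bbm, F–Ab–C = Fm and Eb–G–Bb = Eb are all diatonic. Db–Fb–Ab doesn't fit — on degree 4 Ab major would have Db (IV). Dbm is the degree-4 chord of Ab minor, so it is the borrowed iv. But Gb–Bb–Db is foreign: the diatonic vii° on degree 7 is Gdim, whereas Gb comes from Ab minor. It is labeled bVII. Fb–Ab–Cb is not: scale degree 6 in Ab major carries Fm (vi). In Ab minor the chord on that degree is Fb, so here it functions as bVI, borrowed from the parallel minor.

iv, bVII, bVI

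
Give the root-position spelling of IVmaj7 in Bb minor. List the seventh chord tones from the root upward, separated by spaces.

Eb G Bb D

IVmaj7 is built on scale degree 4, which is Eb in both Bb minor and its parallel. In Bb major the chord on Eb is Eb–G–Bb–D.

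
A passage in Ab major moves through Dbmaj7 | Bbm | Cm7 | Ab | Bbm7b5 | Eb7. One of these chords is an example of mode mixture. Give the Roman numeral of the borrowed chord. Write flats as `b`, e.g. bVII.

In Ab major the diatonic chords are Ab, Bbm, Cm, Db, Eb, Fm, Gdim. Dbmaj7, Bbm, Cm7, Ab and Eb7 all belong to that set. But Bbm7b5 (Bb–Db–Fb–Ab) is foreign: the diatonic ii on degree 2 is Bbm, whereas Bbm7b5 comes from Ab minor. It is labeled iiø7.

iiø7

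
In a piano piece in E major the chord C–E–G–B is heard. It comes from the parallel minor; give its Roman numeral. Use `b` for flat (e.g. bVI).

The root C is the lowered 6th scale degree — diatonically E major has C# there. C–E–G–B is a major-seventh chord — the form found in E minor, not the diatonic vi (C#m). Borrowed into E major it is written bVImaj7.

bVImaj7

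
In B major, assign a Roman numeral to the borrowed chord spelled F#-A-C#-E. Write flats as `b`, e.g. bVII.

F# is scale degree 5 in B major. Diatonically B major has F# (V) on that degree; F#–A–C#–E is instead the minor-seventh chord native to B minor, so it takes the label v7.

v7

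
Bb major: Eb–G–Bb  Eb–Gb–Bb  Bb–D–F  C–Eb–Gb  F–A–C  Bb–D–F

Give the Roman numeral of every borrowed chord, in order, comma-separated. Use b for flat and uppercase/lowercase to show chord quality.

Bb major has the diatonic set Bb, Cm, Dm, Eb, F, Gm, Adim. Eb–G–Bb = Eb, Bb–D–F = Bb and F–A–C = F all belong to that set. Eb–Gb–Bb is not: scale degree 4 in Bb major carries Eb (IV). In Bb minor the chord on that degree is Ebm, so here it functions as iv, borrowed from the parallel minor. C–Eb–Gb is not: scale degree 2 in Bb major carries Cm (ii). In Bb minor the chord on that degree is Cdim, so here it functions as ii°, borrowed from the parallel minor.

iv, ii°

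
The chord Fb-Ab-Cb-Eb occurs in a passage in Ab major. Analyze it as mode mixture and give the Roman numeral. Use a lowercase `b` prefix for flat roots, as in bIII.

bVImaj7

The root Fb is the lowered 6th scale degree — diatonically Ab major has F there. Fb–Ab–Cb–Eb is a major-seventh chord — the form found in Ab minor, not the diatonic vi (Fm). Borrowed into Ab major it is written bVImaj7.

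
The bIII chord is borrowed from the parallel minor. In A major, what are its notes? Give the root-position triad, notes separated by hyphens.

bIII is built on the lowered scale degree 3. In A major degree 3 is C#; lowered it becomes C. Stacking thirds in A minor on C gives C–E–G.

C-E-G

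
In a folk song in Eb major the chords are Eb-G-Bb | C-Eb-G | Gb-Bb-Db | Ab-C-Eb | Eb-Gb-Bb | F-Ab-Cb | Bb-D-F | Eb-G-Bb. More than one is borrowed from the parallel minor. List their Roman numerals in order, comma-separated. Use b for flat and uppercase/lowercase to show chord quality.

Eb major has the diatonic set Eb, Fm, Gm, Ab, Bb, Cm, Ddim. Of the given chords, Eb–G–Bb = Eb, C–Eb–G = Cm, Ab–C–Eb = Ab and Bb–D–F = Bb are diatonic. Gb–Bb–Db is not: scale degree 3 in Eb major carries Gm (iii). In Eb minor the chord on that degree is Gb, so here it functions as bIII, borrowed from the parallel minor. But Eb–Gb–Bb is foreign: the diatonic I on degree 1 is Eb, whereas Ebm comes from Eb minor. It is labeled i. But F–Ab–Cb is foreign: the diatonic ii on degree 2 is Fm, whereas Fdim comes from Eb minor. It is labeled ii°.

bIII, i, ii°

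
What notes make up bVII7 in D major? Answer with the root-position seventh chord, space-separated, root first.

C E G Bb

bVII7 is built on the lowered scale degree 7. In D major degree 7 is C#; lowered it becomes C. In D minor the chord on C is C–E–G–Bb.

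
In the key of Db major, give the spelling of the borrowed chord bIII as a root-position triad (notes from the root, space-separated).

Scale degree 3 in Db major is F. bIII uses the lowered form, Fb, taken from Db minor. Stacking thirds in Db minor on Fb gives Fb–Ab–Cb.

Fb Ab Cb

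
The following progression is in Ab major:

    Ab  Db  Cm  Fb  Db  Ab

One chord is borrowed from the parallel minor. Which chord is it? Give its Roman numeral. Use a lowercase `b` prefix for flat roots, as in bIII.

In Ab major the diatonic chords are Ab, Bbm, Cm, Db, Eb, Fm, Gdim. Ab, Db and Cm are all diatonic. But Fb (Fb–Ab–Cb) is foreign: the diatonic vi on degree 6 is Fm, whereas Fb comes from Ab minor. It is labeled bVI.

bVI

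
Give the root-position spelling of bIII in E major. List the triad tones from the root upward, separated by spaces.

The root of bIII is the lowered 3rd degree: G# becomes G. Stacking thirds in E minor on G gives G–B–D.

G B D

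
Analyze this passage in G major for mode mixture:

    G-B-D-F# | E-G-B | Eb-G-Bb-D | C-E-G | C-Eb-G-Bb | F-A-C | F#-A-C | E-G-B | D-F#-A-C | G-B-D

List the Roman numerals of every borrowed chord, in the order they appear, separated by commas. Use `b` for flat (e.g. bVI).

The diatonic triads in G major are G, Am, Bm, C, D, Em, F#dim. G–B–D–F# = Gmaj7, E–G–B = Em, C–E–G = C, F#–A–C = F#dim, D–F#–A–C = D7 and G–B–D = G are all diatonic. But Eb–G–Bb–D is foreign: the diatonic vi on degree 6 is Em, whereas Ebmaj7 comes from G minor. It is labeled bVImaj7. C–Eb–G–Bb is not: scale degree 4 in G major carries C (IV). In G minor the chord on that degree is Cm7, so here it functions as iv7, borrowed from the parallel minor. F–A–C doesn't fit — on degree 7 G major would have F#dim (vii°). F is the degree-7 chord of G minor, so it is the borrowed bVII.

bVImaj7, iv7, bVII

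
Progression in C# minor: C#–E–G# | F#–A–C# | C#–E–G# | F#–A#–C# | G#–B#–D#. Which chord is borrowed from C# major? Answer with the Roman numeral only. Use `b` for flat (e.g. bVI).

The diatonic triads in C# minor (with V from harmonic minor) are C#m, D#dim, E, F#m, G#, A, B. C#–E–G# = C#m, F#–A–C# = F#m and G#–B#–D# = G# all belong to that set. But F#–A#–C# is foreign: the diatonic iv on degree 4 is F#m, whereas F# comes from C# major. It is labeled IV.

IV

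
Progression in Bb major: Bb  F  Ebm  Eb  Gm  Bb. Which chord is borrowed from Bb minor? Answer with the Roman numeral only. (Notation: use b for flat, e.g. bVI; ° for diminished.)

The diatonic triads in Bb major are Bb, Cm, Dm, Eb, F, Gm, Adim. Bb, F, Eb and Gm all belong to that set. But Ebm (Eb–Gb–Bb) is foreign: the diatonic IV on degree 4 is Eb, whereas Ebm comes from Bb minor. It is labeled iv.

iv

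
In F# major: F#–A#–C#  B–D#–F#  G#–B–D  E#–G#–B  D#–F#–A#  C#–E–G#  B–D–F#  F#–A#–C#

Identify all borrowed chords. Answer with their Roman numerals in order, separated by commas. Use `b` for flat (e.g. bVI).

In F# major the diatonic chords are F#, G#m, A#m, B, C#, D#m, E#dim. F#–A#–C# = F#, B–D#–F# = B, E#–G#–B = E#dim and D#–F#–A# = D#m are all diatonic. G#–B–D is not: scale degree 2 in F# major carries G#m (ii). In F# minor the chord on that degree is G#dim, so here it functions as ii°, borrowed from the parallel minor. C#–E–G# is not: scale degree 5 in F# major carries C# (V). In F# minor the chord on that degree is C#m, so here it functions as v, borrowed from the parallel minor. B–D–F# is not: scale degree 4 in F# major carries B (IV). In F# minor the chord on that degree is Bm, so here it functions as iv, borrowed from the parallel minor.

ii°, v, iv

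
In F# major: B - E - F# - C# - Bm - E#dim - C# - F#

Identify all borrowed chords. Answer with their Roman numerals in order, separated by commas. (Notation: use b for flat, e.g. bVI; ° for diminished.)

bVII, iv

F# major has the diatonic set F#, G#m, A#m, B, C#, D#m, E#dim. B, F#, C# and E#dim are all diatonic. E (E–G#–B) doesn't fit — on degree 7 F# major would have E#dim (vii°). E is the degree-7 chord of F# minor, so it is the borrowed bVII. Bm (B–D–F#) doesn't fit — on degree 4 F# major would have B (IV). Bm is the degree-4 chord of F# minor, so it is the borrowed iv.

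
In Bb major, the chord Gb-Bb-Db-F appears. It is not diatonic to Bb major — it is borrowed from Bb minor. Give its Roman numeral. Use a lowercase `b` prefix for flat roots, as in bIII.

In Bb major scale degree 6 is G; Gb is its lowered form, from Bb minor. Gb–Bb–Db–F is a major-seventh chord — the form found in Bb minor, not the diatonic vi (Gm). Borrowed into Bb major it is written bVImaj7.

bVImaj7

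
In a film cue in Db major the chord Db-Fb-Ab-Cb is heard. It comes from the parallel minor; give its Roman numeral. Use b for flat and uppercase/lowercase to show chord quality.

i7

The root Db is the diatonic 1st degree of Db major; the borrowing shows in the chord quality. The diatonic chord on degree 1 would be Db (I), but Db–Fb–Ab–Cb is the minor-seventh chord from Db minor. As a borrowed chord it is labeled i7.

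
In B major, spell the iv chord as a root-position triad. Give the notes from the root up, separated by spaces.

E G B

The root, E, is scale degree 4 — the same note in B major and B minor; only the chord quality changes. Building the minor chord from the parallel minor on E: E–G–B.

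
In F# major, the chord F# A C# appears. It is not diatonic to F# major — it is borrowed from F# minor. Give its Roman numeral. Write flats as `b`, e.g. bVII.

i

F# is scale degree 1 in F# major. The diatonic chord on degree 1 would be F# (I), but F#–A–C# is the minor chord from F# minor. As a borrowed chord it is labeled i.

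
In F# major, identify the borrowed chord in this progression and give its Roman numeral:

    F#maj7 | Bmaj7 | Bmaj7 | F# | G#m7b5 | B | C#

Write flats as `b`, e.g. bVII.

In F# major the diatonic chords are F#, G#m, A#m, B, C#, D#m, E#dim. Of the given chords, F#maj7, Bmaj7, F#, B and C# are diatonic. But G#m7b5 (G#–B–D–F#) is foreign: the diatonic ii on degree 2 is G#m, whereas G#m7b5 comes from F# minor. It is labeled iiø7.

iiø7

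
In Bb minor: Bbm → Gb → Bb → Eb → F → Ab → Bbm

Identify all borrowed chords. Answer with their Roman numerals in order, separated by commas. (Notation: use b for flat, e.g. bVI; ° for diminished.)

I, IV

In Bb minor (with V from harmonic minor) the diatonic chords are Bbm, Cdim, Db, Ebm, F, Gb, Ab. Of the given chords, Bbm, Gb, F and Ab are diatonic. Bb (Bb–D–F) is not: scale degree 1 in Bb minor carries Bbm (i). In Bb major the chord on that degree is Bb, so here it functions as I, borrowed from the parallel major. But Eb (Eb–G–Bb) is foreign: the diatonic iv on degree 4 is Ebm, whereas Eb comes from Bb major. It is labeled IV.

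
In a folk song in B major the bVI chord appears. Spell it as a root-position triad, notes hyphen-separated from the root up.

G-B-D

bVI is built on the lowered scale degree 6. In B major degree 6 is G#; lowered it becomes G. Stacking thirds in B minor on G gives G–B–D.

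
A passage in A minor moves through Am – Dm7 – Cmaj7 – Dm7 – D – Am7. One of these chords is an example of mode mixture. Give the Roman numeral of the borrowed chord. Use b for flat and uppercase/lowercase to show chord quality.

A minor has the diatonic set Am, Bdim, C, Dm, E, F, G (with V from harmonic minor). Am, Dm7, Cmaj7 and Am7 are all diatonic. But D (D–F#–A) is foreign: the diatonic iv on degree 4 is Dm, whereas D comes from A major. It is labeled IV.

IV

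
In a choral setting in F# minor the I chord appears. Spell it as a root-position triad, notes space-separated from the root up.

I is built on scale degree 1, which is F# in both F# minor and its parallel. In F# major the chord on F# is F#–A#–C#.

F# A# C#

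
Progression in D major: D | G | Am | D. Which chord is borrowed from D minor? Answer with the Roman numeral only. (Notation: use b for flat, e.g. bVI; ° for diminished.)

The diatonic triads in D major are D, Em, F#m, G, A, Bm, C#dim. Of the given chords, D and G are diatonic. But Am (A–C–E) is foreign: the diatonic V on degree 5 is A, whereas Am comes from D minor. It is labeled v.

v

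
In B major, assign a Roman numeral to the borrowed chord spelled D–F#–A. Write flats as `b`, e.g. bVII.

In B major scale degree 3 is D#; D is its lowered form, from B minor. The diatonic chord on degree 3 would be D#m (iii), but D–F#–A is the major chord from B minor. As a borrowed chord it is labeled bIII.

bIII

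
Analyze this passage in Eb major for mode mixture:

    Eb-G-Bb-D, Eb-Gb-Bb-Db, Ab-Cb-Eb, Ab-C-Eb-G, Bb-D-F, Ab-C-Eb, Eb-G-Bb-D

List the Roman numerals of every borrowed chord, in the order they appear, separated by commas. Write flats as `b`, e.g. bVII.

i7, iv

The diatonic triads in Eb major are Eb, Fm, Gm, Ab, Bb, Cm, Ddim. Eb–G–Bb–D = Ebmaj7, Ab–C–Eb–G = Abmaj7, Bb–D–F = Bb and Ab–C–Eb = Ab all belong to that set. But Eb–Gb–Bb–Db is foreign: the diatonic I on degree 1 is Eb, whereas Ebm7 comes from Eb minor. It is labeled i7. Ab–Cb–Eb is not: scale degree 4 in Eb major carries Ab (IV). In Eb minor the chord on that degree is Abm, so here it functions as iv, borrowed from the parallel minor.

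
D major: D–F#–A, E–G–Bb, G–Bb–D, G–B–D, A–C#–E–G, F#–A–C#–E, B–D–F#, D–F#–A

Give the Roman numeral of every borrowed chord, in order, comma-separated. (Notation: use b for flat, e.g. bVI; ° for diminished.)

ii°, iv

The diatonic triads in D major are D, Em, F#m, G, A, Bm, C#dim. D–F#–A = D, G–B–D = G, A–C#–E–G = A7, F#–A–C#–E = F#m7 and B–D–F# = Bm all belong to that set. E–G–Bb is not: scale degree 2 in D major carries Em (ii). In D minor the chord on that degree is Edim, so here it functions as ii°, borrowed from the parallel minor. G–Bb–D doesn't fit — on degree 4 D major would have G (IV). Gm is the degree-4 chord of D minor, so it is the borrowed iv.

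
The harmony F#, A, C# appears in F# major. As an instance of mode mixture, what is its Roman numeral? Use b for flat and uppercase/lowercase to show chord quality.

F# is scale degree 1 in F# major. Diatonically F# major has F# (I) on that degree; F#–A–C# is instead the minor chord native to F# minor, so it takes the label i.

i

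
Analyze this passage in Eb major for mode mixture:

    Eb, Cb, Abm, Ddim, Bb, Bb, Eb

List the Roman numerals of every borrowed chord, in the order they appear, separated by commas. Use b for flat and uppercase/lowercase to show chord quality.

In Eb major the diatonic chords are Eb, Fm, Gm, Ab, Bb, Cm, Ddim. Eb, Ddim and Bb all belong to that set. Cb (Cb–Eb–Gb) doesn't fit — on degree 6 Eb major would have Cm (vi). Cb is the degree-6 chord of Eb minor, so it is the borrowed bVI. Abm (Ab–Cb–Eb) is not: scale degree 4 in Eb major carries Ab (IV). In Eb minor the chord on that degree is Abm, so here it functions as iv, borrowed from the parallel minor.

bVI, iv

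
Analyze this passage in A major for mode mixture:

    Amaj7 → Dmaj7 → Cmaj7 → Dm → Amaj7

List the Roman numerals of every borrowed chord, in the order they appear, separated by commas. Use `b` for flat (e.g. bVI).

bIIImaj7, iv

The diatonic triads in A major are A, Bm, C#m, D, E, F#m, G#dim. Of the given chords, Amaj7 and Dmaj7 are diatonic. Cmaj7 (C–E–G–B) doesn't fit — on degree 3 A major would have C#m (iii). Cmaj7 is the degree-3 chord of A minor, so it is the borrowed bIIImaj7. Dm (D–F–A) doesn't fit — on degree 4 A major would have D (IV). Dm is the degree-4 chord of A minor, so it is the borrowed iv.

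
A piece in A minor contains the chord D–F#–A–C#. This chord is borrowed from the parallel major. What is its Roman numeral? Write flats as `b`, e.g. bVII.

IVmaj7

The root D is the diatonic 4th degree of A minor; the borrowing shows in the chord quality. Diatonically A minor has Dm (iv) on that degree; D–F#–A–C# is instead the major-seventh chord native to A major, so it takes the label IVmaj7.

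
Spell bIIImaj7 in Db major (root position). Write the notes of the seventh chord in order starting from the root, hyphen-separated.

Fb-Ab-Cb-Eb

bIIImaj7 is built on the lowered scale degree 3. In Db major degree 3 is F; lowered it becomes Fb. Stacking thirds in Db minor on Fb gives Fb–Ab–Cb–Eb.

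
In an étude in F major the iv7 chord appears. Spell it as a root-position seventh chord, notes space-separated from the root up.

The root, Bb, is scale degree 4 — the same note in F major and F minor; only the chord quality changes. In F minor the chord on Bb is Bb–Db–F–Ab.

Bb Db F Ab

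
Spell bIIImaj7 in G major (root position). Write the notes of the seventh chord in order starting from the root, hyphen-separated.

Bb-D-F-A

bIIImaj7 is built on the lowered scale degree 3. In G major degree 3 is B; lowered it becomes Bb. Building the major-seventh chord from the parallel minor on Bb: Bb–D–F–A.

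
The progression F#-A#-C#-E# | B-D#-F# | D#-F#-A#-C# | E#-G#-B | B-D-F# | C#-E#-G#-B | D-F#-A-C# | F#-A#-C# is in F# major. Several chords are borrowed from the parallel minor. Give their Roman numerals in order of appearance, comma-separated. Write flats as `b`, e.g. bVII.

iv, bVImaj7

In F# major the diatonic chords are F#, G#m, A#m, B, C#, D#m, E#dim. F#–A#–C#–E# = F#maj7, B–D#–F# = B, D#–F#–A#–C# = D#m7, E#–G#–B = E#dim, C#–E#–G#–B = C#7 and F#–A#–C# = F# all belong to that set. But B–D–F# is foreign: the diatonic IV on degree 4 is B, whereas Bm comes from F# minor. It is labeled iv. D–F#–A–C# is not: scale degree 6 in F# major carries D#m (vi). In F# minor the chord on that degree is Dmaj7, so here it functions as bVImaj7, borrowed from the parallel minor.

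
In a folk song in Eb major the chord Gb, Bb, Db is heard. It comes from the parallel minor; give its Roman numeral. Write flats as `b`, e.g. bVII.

The root Gb is the lowered 3rd scale degree — diatonically Eb major has G there. The diatonic chord on degree 3 would be Gm (iii), but Gb–Bb–Db is the major chord from Eb minor. As a borrowed chord it is labeled bIII.

bIII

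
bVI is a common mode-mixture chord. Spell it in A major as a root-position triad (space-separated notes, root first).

F A C

Scale degree 6 in A major is F#. bVI uses the lowered form, F, taken from A minor. In A minor the chord on F is F–A–C.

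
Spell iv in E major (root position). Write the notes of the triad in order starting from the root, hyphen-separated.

A-C-E

The root, A, is scale degree 4 — the same note in E major and E minor; only the chord quality changes. Building the minor chord from the parallel minor on A: A–C–E.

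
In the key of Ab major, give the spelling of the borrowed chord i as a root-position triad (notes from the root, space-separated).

Ab Cb Eb

i is built on scale degree 1, which is Ab in both Ab major and its parallel. Stacking thirds in Ab minor on Ab gives Ab–Cb–Eb.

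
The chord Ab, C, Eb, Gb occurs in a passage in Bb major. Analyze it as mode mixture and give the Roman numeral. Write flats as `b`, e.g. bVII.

The root Ab is the lowered 7th scale degree — diatonically Bb major has A there. Ab–C–Eb–Gb is a dominant-seventh chord — the form found in Bb minor, not the diatonic vii° (Adim). Borrowed into Bb major it is written bVII7.

bVII7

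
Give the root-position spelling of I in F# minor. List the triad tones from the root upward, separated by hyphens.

I is built on scale degree 1, which is F# in both F# minor and its parallel. In F# major the chord on F# is F#–A#–C#.

F#-A#-C#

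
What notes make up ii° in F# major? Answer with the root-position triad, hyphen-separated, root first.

The root, G#, is scale degree 2 — the same note in F# major and F# minor; only the chord quality changes. Building the diminished chord from the parallel minor on G#: G#–B–D.

G#-B-D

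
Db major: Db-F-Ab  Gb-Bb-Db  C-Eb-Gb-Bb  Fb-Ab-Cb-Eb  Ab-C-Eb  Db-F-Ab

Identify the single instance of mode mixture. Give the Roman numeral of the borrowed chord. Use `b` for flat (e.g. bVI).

bIIImaj7

In Db major the diatonic chords are Db, Ebm, Fm, Gb, Ab, Bbm, Cdim. Db–F–Ab = Db, Gb–Bb–Db = Gb, C–Eb–Gb–Bb = Cm7b5 and Ab–C–Eb = Ab are all diatonic. Fb–Ab–Cb–Eb doesn't fit — on degree 3 Db major would have Fm (iii). Fbmaj7 is the degree-3 chord of Db minor, so it is the borrowed bIIImaj7.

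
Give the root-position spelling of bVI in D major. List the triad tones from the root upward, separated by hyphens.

The root of bVI is the lowered 6th degree: B becomes Bb. Stacking thirds in D minor on Bb gives Bb–D–F.

Bb-D-F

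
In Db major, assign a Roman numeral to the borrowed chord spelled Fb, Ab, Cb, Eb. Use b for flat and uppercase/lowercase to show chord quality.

bIIImaj7

In Db major scale degree 3 is F; Fb is its lowered form, from Db minor. The diatonic chord on degree 3 would be Fm (iii), but Fb–Ab–Cb–Eb is the major-seventh chord from Db minor. As a borrowed chord it is labeled bIIImaj7.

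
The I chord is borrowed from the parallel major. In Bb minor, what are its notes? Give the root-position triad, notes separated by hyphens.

Bb-D-F

I is built on scale degree 1, which is Bb in both Bb minor and its parallel. Stacking thirds in Bb major on Bb gives Bb–D–F.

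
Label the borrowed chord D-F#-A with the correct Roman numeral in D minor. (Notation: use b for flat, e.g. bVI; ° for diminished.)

I

The root D is the diatonic 1st degree of D minor; the borrowing shows in the chord quality. D–F#–A is a major chord — the form found in D major, not the diatonic i (Dm). Borrowed into D minor it is written I.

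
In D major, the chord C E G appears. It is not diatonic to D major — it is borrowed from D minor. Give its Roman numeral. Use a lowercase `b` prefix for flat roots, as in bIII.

bVII

In D major scale degree 7 is C#; C is its lowered form, from D minor. The diatonic chord on degree 7 would be C#dim (vii°), but C–E–G is the major chord from D minor. As a borrowed chord it is labeled bVII.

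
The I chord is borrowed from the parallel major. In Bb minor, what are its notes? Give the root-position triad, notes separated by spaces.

Bb D F

I is built on scale degree 1, which is Bb in both Bb minor and its parallel. Building the major chord from the parallel major on Bb: Bb–D–F.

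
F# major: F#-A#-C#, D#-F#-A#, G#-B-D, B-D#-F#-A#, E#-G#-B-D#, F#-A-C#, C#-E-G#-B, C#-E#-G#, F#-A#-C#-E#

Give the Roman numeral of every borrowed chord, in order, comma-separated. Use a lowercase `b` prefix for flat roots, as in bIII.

ii°, i, v7

F# major has the diatonic set F#, G#m, A#m, B, C#, D#m, E#dim. F#–A#–C# = F#, D#–F#–A# = D#m, B–D#–F#–A# = Bmaj7, E#–G#–B–D# = E#m7b5, C#–E#–G# = C# and F#–A#–C#–E# = F#maj7 all belong to that set. But G#–B–D is foreign: the diatonic ii on degree 2 is G#m, whereas G#dim comes from F# minor. It is labeled ii°. F#–A–C# doesn't fit — on degree 1 F# major would have F# (I). F#m is the degree-1 chord of F# minor, so it is the borrowed i. C#–E–G#–B is not: scale degree 5 in F# major carries C# (V). In F# minor the chord on that degree is C#m7, so here it functions as v7, borrowed from the parallel minor.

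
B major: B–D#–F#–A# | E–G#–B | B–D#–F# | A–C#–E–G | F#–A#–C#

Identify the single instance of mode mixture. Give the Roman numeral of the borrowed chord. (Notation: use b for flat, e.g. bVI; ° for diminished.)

bVII7

In B major the diatonic chords are B, C#m, D#m, E, F#, G#m, A#dim. B–D#–F#–A# = Bmaj7, E–G#–B = E, B–D#–F# = B and F#–A#–C# = F# are all diatonic. A–C#–E–G is not: scale degree 7 in B major carries A#dim (vii°). In B minor the chord on that degree is A7, so here it functions as bVII7, borrowed from the parallel minor.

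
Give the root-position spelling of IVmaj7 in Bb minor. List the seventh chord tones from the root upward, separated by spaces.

Eb G Bb D

IVmaj7 is built on scale degree 4, which is Eb in both Bb minor and its parallel. Building the major-seventh chord from the parallel major on Eb: Eb–G–Bb–D.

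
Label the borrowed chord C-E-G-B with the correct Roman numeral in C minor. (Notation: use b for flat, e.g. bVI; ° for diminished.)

Imaj7

The root C is the diatonic 1st degree of C minor; the borrowing shows in the chord quality. C–E–G–B is a major-seventh chord — the form found in C major, not the diatonic i (Cm). Borrowed into C minor it is written Imaj7.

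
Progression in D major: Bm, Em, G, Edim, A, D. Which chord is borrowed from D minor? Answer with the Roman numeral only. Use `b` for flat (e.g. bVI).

The diatonic triads in D major are D, Em, F#m, G, A, Bm, C#dim. Bm, Em, G, A and D all belong to that set. Edim (E–G–Bb) is not: scale degree 2 in D major carries Em (ii). In D minor the chord on that degree is Edim, so here it functions as ii°, borrowed from the parallel minor.

ii°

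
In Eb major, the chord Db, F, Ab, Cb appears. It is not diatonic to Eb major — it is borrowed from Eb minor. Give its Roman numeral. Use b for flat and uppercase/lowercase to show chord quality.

In Eb major scale degree 7 is D; Db is its lowered form, from Eb minor. Db–F–Ab–Cb is a dominant-seventh chord — the form found in Eb minor, not the diatonic vii° (Ddim). Borrowed into Eb major it is written bVII7.

bVII7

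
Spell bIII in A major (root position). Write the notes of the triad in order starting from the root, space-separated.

Scale degree 3 in A major is C#. bIII uses the lowered form, C, taken from A minor. In A minor the chord on C is C–E–G.

C E G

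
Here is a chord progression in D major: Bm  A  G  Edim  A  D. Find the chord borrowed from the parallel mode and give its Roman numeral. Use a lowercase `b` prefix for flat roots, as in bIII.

In D major the diatonic chords are D, Em, F#m, G, A, Bm, C#dim. Bm, A, G and D are all diatonic. Edim (E–G–Bb) doesn't fit — on degree 2 D major would have Em (ii). Edim is the degree-2 chord of D minor, so it is the borrowed ii°.

ii°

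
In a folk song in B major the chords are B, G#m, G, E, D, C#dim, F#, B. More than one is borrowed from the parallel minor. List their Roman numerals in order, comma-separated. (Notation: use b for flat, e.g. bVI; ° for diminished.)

bVI, bIII, ii°

B major has the diatonic set B, C#m, D#m, E, F#, G#m, A#dim. B, G#m, E and F# all belong to that set. But G (G–B–D) is foreign: the diatonic vi on degree 6 is G#m, whereas G comes from B minor. It is labeled bVI. D (D–F#–A) doesn't fit — on degree 3 B major would have D#m (iii). D is the degree-3 chord of B minor, so it is the borrowed bIII. But C#dim (C#–E–G) is foreign: the diatonic ii on degree 2 is C#m, whereas C#dim comes from B minor. It is labeled ii°.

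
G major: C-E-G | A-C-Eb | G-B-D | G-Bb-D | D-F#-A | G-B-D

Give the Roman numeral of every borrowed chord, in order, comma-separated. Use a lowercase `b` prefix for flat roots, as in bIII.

ii°, i

G major has the diatonic set G, Am, Bm, C, D, Em, F#dim. C–E–G = C, G–B–D = G and D–F#–A = D all belong to that set. A–C–Eb is not: scale degree 2 in G major carries Am (ii). In G minor the chord on that degree is Adim, so here it functions as ii°, borrowed from the parallel minor. G–Bb–D is not: scale degree 1 in G major carries G (I). In G minor the chord on that degree is Gm, so here it functions as i, borrowed from the parallel minor.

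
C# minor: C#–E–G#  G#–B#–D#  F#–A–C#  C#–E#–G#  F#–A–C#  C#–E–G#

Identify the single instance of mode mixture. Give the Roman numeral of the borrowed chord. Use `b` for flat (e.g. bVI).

The diatonic triads in C# minor (with V from harmonic minor) are C#m, D#dim, E, F#m, G#, A, B. Of the given chords, C#–E–G# = C#m, G#–B#–D# = G# and F#–A–C# = F#m are diatonic. C#–E#–G# doesn't fit — on degree 1 C# minor would have C#m (i). C# is the degree-1 chord of C# major, so it is the borrowed I.

I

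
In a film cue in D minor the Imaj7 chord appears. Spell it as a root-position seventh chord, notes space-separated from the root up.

Imaj7 is built on scale degree 1, which is D in both D minor and its parallel. Building the major-seventh chord from the parallel major on D: D–F#–A–C#.

D F# A C#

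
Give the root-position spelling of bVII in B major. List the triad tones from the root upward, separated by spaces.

Scale degree 7 in B major is A#. bVII uses the lowered form, A, taken from B minor. Stacking thirds in B minor on A gives A–C#–E.

A C# E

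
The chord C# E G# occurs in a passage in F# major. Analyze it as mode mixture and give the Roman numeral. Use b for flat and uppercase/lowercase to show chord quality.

v

C# is scale degree 5 in F# major. Diatonically F# major has C# (V) on that degree; C#–E–G# is instead the minor chord native to F# minor, so it takes the label v.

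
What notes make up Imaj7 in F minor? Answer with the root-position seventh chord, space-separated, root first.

Imaj7 is built on scale degree 1, which is F in both F minor and its parallel. Building the major-seventh chord from the parallel major on F: F–A–C–E.

F A C E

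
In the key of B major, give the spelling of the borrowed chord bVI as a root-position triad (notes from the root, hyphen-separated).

bVI is built on the lowered scale degree 6. In B major degree 6 is G#; lowered it becomes G. Building the major chord from the parallel minor on G: G–B–D.

G-B-D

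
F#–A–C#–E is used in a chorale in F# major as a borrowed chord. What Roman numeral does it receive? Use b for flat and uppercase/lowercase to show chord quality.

F# is scale degree 1 in F# major. Diatonically F# major has F# (I) on that degree; F#–A–C#–E is instead the minor-seventh chord native to F# minor, so it takes the label i7.

i7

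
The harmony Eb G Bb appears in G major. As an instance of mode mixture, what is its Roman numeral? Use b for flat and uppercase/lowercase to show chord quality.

bVI

Eb is the lowered form of scale degree 6 in G major (the diatonic degree 6 is E). Diatonically G major has Em (vi) on that degree; Eb–G–Bb is instead the major chord native to G minor, so it takes the label bVI.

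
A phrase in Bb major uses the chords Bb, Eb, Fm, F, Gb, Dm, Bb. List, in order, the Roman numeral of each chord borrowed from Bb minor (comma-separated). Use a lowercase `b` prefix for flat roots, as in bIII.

v, bVI

The diatonic triads in Bb major are Bb, Cm, Dm, Eb, F, Gm, Adim. Bb, Eb, F and Dm are all diatonic. Fm (F–Ab–C) is not: scale degree 5 in Bb major carries F (V). In Bb minor the chord on that degree is Fm, so here it functions as v, borrowed from the parallel minor. But Gb (Gb–Bb–Db) is foreign: the diatonic vi on degree 6 is Gm, whereas Gb comes from Bb minor. It is labeled bVI.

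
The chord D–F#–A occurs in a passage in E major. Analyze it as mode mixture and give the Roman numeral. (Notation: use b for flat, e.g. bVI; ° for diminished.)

D is the lowered form of scale degree 7 in E major (the diatonic degree 7 is D#). The diatonic chord on degree 7 would be D#dim (vii°), but D–F#–A is the major chord from E minor. As a borrowed chord it is labeled bVII.

bVII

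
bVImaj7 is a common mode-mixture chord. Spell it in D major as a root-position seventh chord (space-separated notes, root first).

Bb D F A

Scale degree 6 in D major is B. bVImaj7 uses the lowered form, Bb, taken from D minor. Stacking thirds in D minor on Bb gives Bb–D–F–A.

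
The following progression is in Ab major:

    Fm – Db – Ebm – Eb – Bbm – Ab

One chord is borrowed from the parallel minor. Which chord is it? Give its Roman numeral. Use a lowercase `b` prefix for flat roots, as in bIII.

v

The diatonic triads in Ab major are Ab, Bbm, Cm, Db, Eb, Fm, Gdim. Fm, Db, Eb, Bbm and Ab all belong to that set. But Ebm (Eb–Gb–Bb) is foreign: the diatonic V on degree 5 is Eb, whereas Ebm comes from Ab minor. It is labeled v.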